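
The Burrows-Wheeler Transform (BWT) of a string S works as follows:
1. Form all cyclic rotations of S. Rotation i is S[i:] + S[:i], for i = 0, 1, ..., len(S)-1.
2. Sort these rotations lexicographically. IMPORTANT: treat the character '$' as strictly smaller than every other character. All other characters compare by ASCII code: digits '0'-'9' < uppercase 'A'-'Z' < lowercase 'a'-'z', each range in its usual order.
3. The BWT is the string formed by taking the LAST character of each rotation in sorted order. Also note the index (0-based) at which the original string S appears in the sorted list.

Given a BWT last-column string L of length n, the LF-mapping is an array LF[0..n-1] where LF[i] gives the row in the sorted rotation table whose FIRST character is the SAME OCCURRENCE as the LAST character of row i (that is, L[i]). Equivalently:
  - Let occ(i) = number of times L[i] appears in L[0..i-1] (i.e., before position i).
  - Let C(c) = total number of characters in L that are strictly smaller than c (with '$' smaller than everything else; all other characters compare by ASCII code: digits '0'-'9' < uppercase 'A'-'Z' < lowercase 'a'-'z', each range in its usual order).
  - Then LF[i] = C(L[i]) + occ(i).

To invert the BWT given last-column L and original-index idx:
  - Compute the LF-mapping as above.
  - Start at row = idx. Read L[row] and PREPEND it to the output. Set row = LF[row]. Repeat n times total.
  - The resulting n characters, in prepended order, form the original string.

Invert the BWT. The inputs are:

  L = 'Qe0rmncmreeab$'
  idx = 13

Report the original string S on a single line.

LF mapping: 2 6 1 12 9 11 5 10 13 7 8 3 4 0
Walk LF starting at row 13, prepending L[row]:
  step 1: row=13, L[13]='$', prepend. Next row=LF[13]=0
  step 2: row=0, L[0]='Q', prepend. Next row=LF[0]=2
  step 3: row=2, L[2]='0', prepend. Next row=LF[2]=1
  step 4: row=1, L[1]='e', prepend. Next row=LF[1]=6
  step 5: row=6, L[6]='c', prepend. Next row=LF[6]=5
  step 6: row=5, L[5]='n', prepend. Next row=LF[5]=11
  step 7: row=11, L[11]='a', prepend. Next row=LF[11]=3
  step 8: row=3, L[3]='r', prepend. Next row=LF[3]=12
  step 9: row=12, L[12]='b', prepend. Next row=LF[12]=4
  step 10: row=4, L[4]='m', prepend. Next row=LF[4]=9
  step 11: row=9, L[9]='e', prepend. Next row=LF[9]=7
  step 12: row=7, L[7]='m', prepend. Next row=LF[7]=10
  step 13: row=10, L[10]='e', prepend. Next row=LF[10]=8
  step 14: row=8, L[8]='r', prepend. Next row=LF[8]=13
Reversed output: remembrance0Q$

Answer: remembrance0Q$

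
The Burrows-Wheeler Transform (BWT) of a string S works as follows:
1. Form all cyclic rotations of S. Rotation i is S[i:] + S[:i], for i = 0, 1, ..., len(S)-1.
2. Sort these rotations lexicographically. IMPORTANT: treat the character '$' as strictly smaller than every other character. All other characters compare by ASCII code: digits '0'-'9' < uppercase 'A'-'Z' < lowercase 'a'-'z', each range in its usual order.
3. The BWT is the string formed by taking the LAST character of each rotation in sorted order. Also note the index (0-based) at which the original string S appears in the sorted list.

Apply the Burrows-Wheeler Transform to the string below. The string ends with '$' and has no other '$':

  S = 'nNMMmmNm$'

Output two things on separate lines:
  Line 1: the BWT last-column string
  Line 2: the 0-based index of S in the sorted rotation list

Answer: mNMnmNmM$
8

Derivation:
All 9 rotations (rotation i = S[i:]+S[:i]):
  rot[0] = nNMMmmNm$
  rot[1] = NMMmmNm$n
  rot[2] = MMmmNm$nN
  rot[3] = MmmNm$nNM
  rot[4] = mmNm$nNMM
  rot[5] = mNm$nNMMm
  rot[6] = Nm$nNMMmm
  rot[7] = m$nNMMmmN
  rot[8] = $nNMMmmNm
Sorted (with $ < everything):
  sorted[0] = $nNMMmmNm  (last char: 'm')
  sorted[1] = MMmmNm$nN  (last char: 'N')
  sorted[2] = MmmNm$nNM  (last char: 'M')
  sorted[3] = NMMmmNm$n  (last char: 'n')
  sorted[4] = Nm$nNMMmm  (last char: 'm')
  sorted[5] = m$nNMMmmN  (last char: 'N')
  sorted[6] = mNm$nNMMm  (last char: 'm')
  sorted[7] = mmNm$nNMM  (last char: 'M')
  sorted[8] = nNMMmmNm$  (last char: '$')
Last column: mNMnmNmM$
Original string S is at sorted index 8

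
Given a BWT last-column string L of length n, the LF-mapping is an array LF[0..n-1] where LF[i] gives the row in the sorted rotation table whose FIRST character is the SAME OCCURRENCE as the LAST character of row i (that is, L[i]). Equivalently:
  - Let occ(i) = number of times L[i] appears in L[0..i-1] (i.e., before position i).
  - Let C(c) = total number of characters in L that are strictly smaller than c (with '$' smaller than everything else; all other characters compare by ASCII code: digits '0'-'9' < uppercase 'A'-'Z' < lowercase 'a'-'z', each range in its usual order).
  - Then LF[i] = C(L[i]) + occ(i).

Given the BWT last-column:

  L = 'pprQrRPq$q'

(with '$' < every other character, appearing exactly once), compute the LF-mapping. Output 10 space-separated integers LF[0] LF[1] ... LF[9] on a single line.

Answer: 4 5 8 2 9 3 1 6 0 7

Derivation:
Char counts: '$':1, 'P':1, 'Q':1, 'R':1, 'p':2, 'q':2, 'r':2
C (first-col start): C('$')=0, C('P')=1, C('Q')=2, C('R')=3, C('p')=4, C('q')=6, C('r')=8
L[0]='p': occ=0, LF[0]=C('p')+0=4+0=4
L[1]='p': occ=1, LF[1]=C('p')+1=4+1=5
L[2]='r': occ=0, LF[2]=C('r')+0=8+0=8
L[3]='Q': occ=0, LF[3]=C('Q')+0=2+0=2
L[4]='r': occ=1, LF[4]=C('r')+1=8+1=9
L[5]='R': occ=0, LF[5]=C('R')+0=3+0=3
L[6]='P': occ=0, LF[6]=C('P')+0=1+0=1
L[7]='q': occ=0, LF[7]=C('q')+0=6+0=6
L[8]='$': occ=0, LF[8]=C('$')+0=0+0=0
L[9]='q': occ=1, LF[9]=C('q')+1=6+1=7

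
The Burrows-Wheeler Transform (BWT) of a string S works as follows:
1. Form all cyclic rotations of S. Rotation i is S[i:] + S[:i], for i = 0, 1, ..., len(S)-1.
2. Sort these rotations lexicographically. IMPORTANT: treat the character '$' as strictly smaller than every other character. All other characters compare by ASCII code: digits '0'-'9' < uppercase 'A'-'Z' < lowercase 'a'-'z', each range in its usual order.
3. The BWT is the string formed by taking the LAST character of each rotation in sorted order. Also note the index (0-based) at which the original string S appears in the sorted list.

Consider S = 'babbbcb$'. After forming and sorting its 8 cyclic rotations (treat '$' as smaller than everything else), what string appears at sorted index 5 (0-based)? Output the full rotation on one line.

All 8 rotations (rotation i = S[i:]+S[:i]):
  rot[0] = babbbcb$
  rot[1] = abbbcb$b
  rot[2] = bbbcb$ba
  rot[3] = bbcb$bab
  rot[4] = bcb$babb
  rot[5] = cb$babbb
  rot[6] = b$babbbc
  rot[7] = $babbbcb
Sorted (with $ < everything):
  sorted[0] = $babbbcb
  sorted[1] = abbbcb$b
  sorted[2] = b$babbbc
  sorted[3] = babbbcb$
  sorted[4] = bbbcb$ba
  sorted[5] = bbcb$bab
  sorted[6] = bcb$babb
  sorted[7] = cb$babbb
sorted[5] = bbcb$bab

Answer: bbcb$bab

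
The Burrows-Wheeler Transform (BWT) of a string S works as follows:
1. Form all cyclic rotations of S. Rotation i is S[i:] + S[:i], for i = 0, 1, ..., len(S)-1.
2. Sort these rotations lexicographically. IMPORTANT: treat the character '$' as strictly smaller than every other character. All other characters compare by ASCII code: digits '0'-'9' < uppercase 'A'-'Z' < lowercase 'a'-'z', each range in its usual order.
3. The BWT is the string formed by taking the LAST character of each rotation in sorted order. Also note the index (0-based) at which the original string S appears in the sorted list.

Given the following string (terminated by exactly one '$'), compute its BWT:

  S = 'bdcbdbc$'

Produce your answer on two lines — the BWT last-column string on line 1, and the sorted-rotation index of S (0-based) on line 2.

All 8 rotations (rotation i = S[i:]+S[:i]):
  rot[0] = bdcbdbc$
  rot[1] = dcbdbc$b
  rot[2] = cbdbc$bd
  rot[3] = bdbc$bdc
  rot[4] = dbc$bdcb
  rot[5] = bc$bdcbd
  rot[6] = c$bdcbdb
  rot[7] = $bdcbdbc
Sorted (with $ < everything):
  sorted[0] = $bdcbdbc  (last char: 'c')
  sorted[1] = bc$bdcbd  (last char: 'd')
  sorted[2] = bdbc$bdc  (last char: 'c')
  sorted[3] = bdcbdbc$  (last char: '$')
  sorted[4] = c$bdcbdb  (last char: 'b')
  sorted[5] = cbdbc$bd  (last char: 'd')
  sorted[6] = dbc$bdcb  (last char: 'b')
  sorted[7] = dcbdbc$b  (last char: 'b')
Last column: cdc$bdbb
Original string S is at sorted index 3

Answer: cdc$bdbb
3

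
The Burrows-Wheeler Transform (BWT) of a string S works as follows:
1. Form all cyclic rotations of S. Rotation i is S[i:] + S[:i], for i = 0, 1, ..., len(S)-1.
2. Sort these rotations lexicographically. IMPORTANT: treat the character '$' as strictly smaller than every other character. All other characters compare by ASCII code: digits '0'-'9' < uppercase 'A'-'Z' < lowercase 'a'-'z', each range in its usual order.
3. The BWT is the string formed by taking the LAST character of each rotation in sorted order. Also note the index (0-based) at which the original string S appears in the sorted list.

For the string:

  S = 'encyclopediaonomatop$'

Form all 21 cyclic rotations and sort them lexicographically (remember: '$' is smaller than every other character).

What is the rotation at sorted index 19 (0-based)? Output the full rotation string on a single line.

All 21 rotations (rotation i = S[i:]+S[:i]):
  rot[0] = encyclopediaonomatop$
  rot[1] = ncyclopediaonomatop$e
  rot[2] = cyclopediaonomatop$en
  rot[3] = yclopediaonomatop$enc
  rot[4] = clopediaonomatop$ency
  rot[5] = lopediaonomatop$encyc
  rot[6] = opediaonomatop$encycl
  rot[7] = pediaonomatop$encyclo
  rot[8] = ediaonomatop$encyclop
  rot[9] = diaonomatop$encyclope
  rot[10] = iaonomatop$encycloped
  rot[11] = aonomatop$encyclopedi
  rot[12] = onomatop$encyclopedia
  rot[13] = nomatop$encyclopediao
  rot[14] = omatop$encyclopediaon
  rot[15] = matop$encyclopediaono
  rot[16] = atop$encyclopediaonom
  rot[17] = top$encyclopediaonoma
  rot[18] = op$encyclopediaonomat
  rot[19] = p$encyclopediaonomato
  rot[20] = $encyclopediaonomatop
Sorted (with $ < everything):
  sorted[0] = $encyclopediaonomatop
  sorted[1] = aonomatop$encyclopedi
  sorted[2] = atop$encyclopediaonom
  sorted[3] = clopediaonomatop$ency
  sorted[4] = cyclopediaonomatop$en
  sorted[5] = diaonomatop$encyclope
  sorted[6] = ediaonomatop$encyclop
  sorted[7] = encyclopediaonomatop$
  sorted[8] = iaonomatop$encycloped
  sorted[9] = lopediaonomatop$encyc
  sorted[10] = matop$encyclopediaono
  sorted[11] = ncyclopediaonomatop$e
  sorted[12] = nomatop$encyclopediao
  sorted[13] = omatop$encyclopediaon
  sorted[14] = onomatop$encyclopedia
  sorted[15] = op$encyclopediaonomat
  sorted[16] = opediaonomatop$encycl
  sorted[17] = p$encyclopediaonomato
  sorted[18] = pediaonomatop$encyclo
  sorted[19] = top$encyclopediaonoma
  sorted[20] = yclopediaonomatop$enc
sorted[19] = top$encyclopediaonoma

Answer: top$encyclopediaonoma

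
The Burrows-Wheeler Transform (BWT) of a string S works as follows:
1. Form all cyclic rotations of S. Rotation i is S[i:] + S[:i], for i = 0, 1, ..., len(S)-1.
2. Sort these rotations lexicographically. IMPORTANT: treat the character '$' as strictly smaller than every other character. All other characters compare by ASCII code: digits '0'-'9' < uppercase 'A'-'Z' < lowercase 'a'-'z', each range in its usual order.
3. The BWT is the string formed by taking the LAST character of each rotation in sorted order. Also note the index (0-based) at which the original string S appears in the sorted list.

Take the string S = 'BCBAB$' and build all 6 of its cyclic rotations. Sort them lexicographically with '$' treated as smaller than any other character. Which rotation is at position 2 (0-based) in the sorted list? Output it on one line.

All 6 rotations (rotation i = S[i:]+S[:i]):
  rot[0] = BCBAB$
  rot[1] = CBAB$B
  rot[2] = BAB$BC
  rot[3] = AB$BCB
  rot[4] = B$BCBA
  rot[5] = $BCBAB
Sorted (with $ < everything):
  sorted[0] = $BCBAB
  sorted[1] = AB$BCB
  sorted[2] = B$BCBA
  sorted[3] = BAB$BC
  sorted[4] = BCBAB$
  sorted[5] = CBAB$B
sorted[2] = B$BCBA

Answer: B$BCBA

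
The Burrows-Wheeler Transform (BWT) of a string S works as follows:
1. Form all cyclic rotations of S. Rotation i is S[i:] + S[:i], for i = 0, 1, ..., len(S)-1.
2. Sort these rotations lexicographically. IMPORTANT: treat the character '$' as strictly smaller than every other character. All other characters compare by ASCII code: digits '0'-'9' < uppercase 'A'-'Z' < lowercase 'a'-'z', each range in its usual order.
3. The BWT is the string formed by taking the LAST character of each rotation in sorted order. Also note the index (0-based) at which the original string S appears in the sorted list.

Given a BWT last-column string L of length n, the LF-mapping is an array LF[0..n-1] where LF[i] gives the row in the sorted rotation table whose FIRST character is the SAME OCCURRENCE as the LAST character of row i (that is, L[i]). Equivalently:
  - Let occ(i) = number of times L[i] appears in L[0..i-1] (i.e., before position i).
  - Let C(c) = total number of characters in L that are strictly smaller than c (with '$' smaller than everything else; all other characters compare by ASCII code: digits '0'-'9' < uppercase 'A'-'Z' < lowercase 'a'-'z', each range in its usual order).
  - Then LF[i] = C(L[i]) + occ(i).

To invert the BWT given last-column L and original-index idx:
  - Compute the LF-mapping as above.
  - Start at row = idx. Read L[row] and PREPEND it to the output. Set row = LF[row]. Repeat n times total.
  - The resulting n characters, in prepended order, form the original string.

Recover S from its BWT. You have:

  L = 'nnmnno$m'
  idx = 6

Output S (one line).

LF mapping: 3 4 1 5 6 7 0 2
Walk LF starting at row 6, prepending L[row]:
  step 1: row=6, L[6]='$', prepend. Next row=LF[6]=0
  step 2: row=0, L[0]='n', prepend. Next row=LF[0]=3
  step 3: row=3, L[3]='n', prepend. Next row=LF[3]=5
  step 4: row=5, L[5]='o', prepend. Next row=LF[5]=7
  step 5: row=7, L[7]='m', prepend. Next row=LF[7]=2
  step 6: row=2, L[2]='m', prepend. Next row=LF[2]=1
  step 7: row=1, L[1]='n', prepend. Next row=LF[1]=4
  step 8: row=4, L[4]='n', prepend. Next row=LF[4]=6
Reversed output: nnmmonn$

Answer: nnmmonn$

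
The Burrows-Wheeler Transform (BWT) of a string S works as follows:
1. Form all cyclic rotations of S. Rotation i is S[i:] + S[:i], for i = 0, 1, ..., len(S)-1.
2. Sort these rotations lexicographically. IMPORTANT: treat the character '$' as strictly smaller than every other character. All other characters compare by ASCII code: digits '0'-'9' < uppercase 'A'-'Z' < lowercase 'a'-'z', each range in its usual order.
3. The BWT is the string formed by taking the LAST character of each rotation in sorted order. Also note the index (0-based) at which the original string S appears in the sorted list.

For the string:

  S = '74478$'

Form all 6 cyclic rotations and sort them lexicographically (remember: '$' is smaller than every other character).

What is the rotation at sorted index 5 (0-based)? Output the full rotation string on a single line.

Answer: 8$7447

Derivation:
All 6 rotations (rotation i = S[i:]+S[:i]):
  rot[0] = 74478$
  rot[1] = 4478$7
  rot[2] = 478$74
  rot[3] = 78$744
  rot[4] = 8$7447
  rot[5] = $74478
Sorted (with $ < everything):
  sorted[0] = $74478
  sorted[1] = 4478$7
  sorted[2] = 478$74
  sorted[3] = 74478$
  sorted[4] = 78$744
  sorted[5] = 8$7447
sorted[5] = 8$7447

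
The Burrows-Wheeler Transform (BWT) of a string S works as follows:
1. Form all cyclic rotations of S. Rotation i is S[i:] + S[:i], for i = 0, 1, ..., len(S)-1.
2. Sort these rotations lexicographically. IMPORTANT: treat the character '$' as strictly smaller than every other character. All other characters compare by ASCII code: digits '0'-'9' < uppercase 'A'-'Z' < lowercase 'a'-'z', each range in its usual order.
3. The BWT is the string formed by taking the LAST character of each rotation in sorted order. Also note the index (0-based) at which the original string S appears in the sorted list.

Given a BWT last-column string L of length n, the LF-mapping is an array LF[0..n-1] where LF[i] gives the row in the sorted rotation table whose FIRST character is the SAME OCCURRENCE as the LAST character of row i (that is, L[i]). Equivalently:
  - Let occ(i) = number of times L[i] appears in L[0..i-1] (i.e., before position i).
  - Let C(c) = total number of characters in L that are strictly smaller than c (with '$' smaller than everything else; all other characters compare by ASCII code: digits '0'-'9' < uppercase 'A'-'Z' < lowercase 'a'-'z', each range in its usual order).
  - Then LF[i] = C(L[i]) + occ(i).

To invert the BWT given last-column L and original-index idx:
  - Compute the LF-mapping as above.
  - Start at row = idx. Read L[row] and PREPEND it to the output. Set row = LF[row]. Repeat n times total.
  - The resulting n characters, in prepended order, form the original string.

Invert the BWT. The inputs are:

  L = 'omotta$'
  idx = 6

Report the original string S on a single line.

LF mapping: 3 2 4 5 6 1 0
Walk LF starting at row 6, prepending L[row]:
  step 1: row=6, L[6]='$', prepend. Next row=LF[6]=0
  step 2: row=0, L[0]='o', prepend. Next row=LF[0]=3
  step 3: row=3, L[3]='t', prepend. Next row=LF[3]=5
  step 4: row=5, L[5]='a', prepend. Next row=LF[5]=1
  step 5: row=1, L[1]='m', prepend. Next row=LF[1]=2
  step 6: row=2, L[2]='o', prepend. Next row=LF[2]=4
  step 7: row=4, L[4]='t', prepend. Next row=LF[4]=6
Reversed output: tomato$

Answer: tomato$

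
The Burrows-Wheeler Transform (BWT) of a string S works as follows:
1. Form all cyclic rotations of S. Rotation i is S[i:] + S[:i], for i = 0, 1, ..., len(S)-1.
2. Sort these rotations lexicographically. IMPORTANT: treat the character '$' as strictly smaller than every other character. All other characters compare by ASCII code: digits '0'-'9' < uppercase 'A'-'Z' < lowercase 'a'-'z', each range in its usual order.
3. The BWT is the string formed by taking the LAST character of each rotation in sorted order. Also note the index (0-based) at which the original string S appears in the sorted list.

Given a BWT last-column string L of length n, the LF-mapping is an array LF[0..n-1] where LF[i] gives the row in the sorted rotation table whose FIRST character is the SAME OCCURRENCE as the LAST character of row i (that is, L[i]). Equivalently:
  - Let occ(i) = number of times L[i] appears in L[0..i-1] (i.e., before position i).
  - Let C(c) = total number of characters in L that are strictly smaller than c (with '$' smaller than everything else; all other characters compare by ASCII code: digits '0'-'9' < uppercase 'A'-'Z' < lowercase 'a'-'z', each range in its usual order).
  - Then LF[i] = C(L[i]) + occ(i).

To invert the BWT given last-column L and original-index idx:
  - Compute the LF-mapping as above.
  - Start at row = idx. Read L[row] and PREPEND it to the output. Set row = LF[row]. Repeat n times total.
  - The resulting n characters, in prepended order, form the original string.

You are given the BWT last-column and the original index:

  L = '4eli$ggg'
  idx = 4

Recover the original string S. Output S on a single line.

Answer: giggle4$

Derivation:
LF mapping: 1 2 7 6 0 3 4 5
Walk LF starting at row 4, prepending L[row]:
  step 1: row=4, L[4]='$', prepend. Next row=LF[4]=0
  step 2: row=0, L[0]='4', prepend. Next row=LF[0]=1
  step 3: row=1, L[1]='e', prepend. Next row=LF[1]=2
  step 4: row=2, L[2]='l', prepend. Next row=LF[2]=7
  step 5: row=7, L[7]='g', prepend. Next row=LF[7]=5
  step 6: row=5, L[5]='g', prepend. Next row=LF[5]=3
  step 7: row=3, L[3]='i', prepend. Next row=LF[3]=6
  step 8: row=6, L[6]='g', prepend. Next row=LF[6]=4
Reversed output: giggle4$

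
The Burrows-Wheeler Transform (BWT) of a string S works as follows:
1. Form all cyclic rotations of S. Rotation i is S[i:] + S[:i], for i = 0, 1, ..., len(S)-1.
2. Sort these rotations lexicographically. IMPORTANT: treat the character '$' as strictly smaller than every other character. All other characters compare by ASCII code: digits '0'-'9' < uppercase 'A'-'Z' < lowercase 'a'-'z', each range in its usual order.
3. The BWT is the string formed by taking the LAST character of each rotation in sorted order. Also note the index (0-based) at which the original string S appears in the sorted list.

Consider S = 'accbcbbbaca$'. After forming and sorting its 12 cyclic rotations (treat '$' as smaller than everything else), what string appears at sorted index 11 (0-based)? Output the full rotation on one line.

All 12 rotations (rotation i = S[i:]+S[:i]):
  rot[0] = accbcbbbaca$
  rot[1] = ccbcbbbaca$a
  rot[2] = cbcbbbaca$ac
  rot[3] = bcbbbaca$acc
  rot[4] = cbbbaca$accb
  rot[5] = bbbaca$accbc
  rot[6] = bbaca$accbcb
  rot[7] = baca$accbcbb
  rot[8] = aca$accbcbbb
  rot[9] = ca$accbcbbba
  rot[10] = a$accbcbbbac
  rot[11] = $accbcbbbaca
Sorted (with $ < everything):
  sorted[0] = $accbcbbbaca
  sorted[1] = a$accbcbbbac
  sorted[2] = aca$accbcbbb
  sorted[3] = accbcbbbaca$
  sorted[4] = baca$accbcbb
  sorted[5] = bbaca$accbcb
  sorted[6] = bbbaca$accbc
  sorted[7] = bcbbbaca$acc
  sorted[8] = ca$accbcbbba
  sorted[9] = cbbbaca$accb
  sorted[10] = cbcbbbaca$ac
  sorted[11] = ccbcbbbaca$a
sorted[11] = ccbcbbbaca$a

Answer: ccbcbbbaca$a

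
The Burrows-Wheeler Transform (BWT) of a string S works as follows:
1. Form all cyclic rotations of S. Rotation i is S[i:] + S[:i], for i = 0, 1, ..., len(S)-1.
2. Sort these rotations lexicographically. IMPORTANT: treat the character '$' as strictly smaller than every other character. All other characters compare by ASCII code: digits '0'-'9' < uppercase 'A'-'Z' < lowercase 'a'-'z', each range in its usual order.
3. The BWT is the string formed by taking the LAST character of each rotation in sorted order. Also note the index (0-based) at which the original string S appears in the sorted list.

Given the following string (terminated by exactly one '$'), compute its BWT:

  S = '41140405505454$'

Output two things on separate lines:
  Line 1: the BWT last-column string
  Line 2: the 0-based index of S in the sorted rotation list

All 15 rotations (rotation i = S[i:]+S[:i]):
  rot[0] = 41140405505454$
  rot[1] = 1140405505454$4
  rot[2] = 140405505454$41
  rot[3] = 40405505454$411
  rot[4] = 0405505454$4114
  rot[5] = 405505454$41140
  rot[6] = 05505454$411404
  rot[7] = 5505454$4114040
  rot[8] = 505454$41140405
  rot[9] = 05454$411404055
  rot[10] = 5454$4114040550
  rot[11] = 454$41140405505
  rot[12] = 54$411404055054
  rot[13] = 4$4114040550545
  rot[14] = $41140405505454
Sorted (with $ < everything):
  sorted[0] = $41140405505454  (last char: '4')
  sorted[1] = 0405505454$4114  (last char: '4')
  sorted[2] = 05454$411404055  (last char: '5')
  sorted[3] = 05505454$411404  (last char: '4')
  sorted[4] = 1140405505454$4  (last char: '4')
  sorted[5] = 140405505454$41  (last char: '1')
  sorted[6] = 4$4114040550545  (last char: '5')
  sorted[7] = 40405505454$411  (last char: '1')
  sorted[8] = 405505454$41140  (last char: '0')
  sorted[9] = 41140405505454$  (last char: '$')
  sorted[10] = 454$41140405505  (last char: '5')
  sorted[11] = 505454$41140405  (last char: '5')
  sorted[12] = 54$411404055054  (last char: '4')
  sorted[13] = 5454$4114040550  (last char: '0')
  sorted[14] = 5505454$4114040  (last char: '0')
Last column: 445441510$55400
Original string S is at sorted index 9

Answer: 445441510$55400
9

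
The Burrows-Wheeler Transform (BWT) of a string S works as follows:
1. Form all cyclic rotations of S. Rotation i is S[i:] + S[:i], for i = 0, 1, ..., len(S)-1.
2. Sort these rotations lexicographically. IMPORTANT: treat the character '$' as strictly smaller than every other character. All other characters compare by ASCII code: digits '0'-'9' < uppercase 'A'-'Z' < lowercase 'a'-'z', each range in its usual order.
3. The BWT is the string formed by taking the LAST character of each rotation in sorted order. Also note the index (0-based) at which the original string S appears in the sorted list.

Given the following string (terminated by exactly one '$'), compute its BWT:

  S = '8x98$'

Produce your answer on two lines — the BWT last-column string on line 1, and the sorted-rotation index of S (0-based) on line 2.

All 5 rotations (rotation i = S[i:]+S[:i]):
  rot[0] = 8x98$
  rot[1] = x98$8
  rot[2] = 98$8x
  rot[3] = 8$8x9
  rot[4] = $8x98
Sorted (with $ < everything):
  sorted[0] = $8x98  (last char: '8')
  sorted[1] = 8$8x9  (last char: '9')
  sorted[2] = 8x98$  (last char: '$')
  sorted[3] = 98$8x  (last char: 'x')
  sorted[4] = x98$8  (last char: '8')
Last column: 89$x8
Original string S is at sorted index 2

Answer: 89$x8
2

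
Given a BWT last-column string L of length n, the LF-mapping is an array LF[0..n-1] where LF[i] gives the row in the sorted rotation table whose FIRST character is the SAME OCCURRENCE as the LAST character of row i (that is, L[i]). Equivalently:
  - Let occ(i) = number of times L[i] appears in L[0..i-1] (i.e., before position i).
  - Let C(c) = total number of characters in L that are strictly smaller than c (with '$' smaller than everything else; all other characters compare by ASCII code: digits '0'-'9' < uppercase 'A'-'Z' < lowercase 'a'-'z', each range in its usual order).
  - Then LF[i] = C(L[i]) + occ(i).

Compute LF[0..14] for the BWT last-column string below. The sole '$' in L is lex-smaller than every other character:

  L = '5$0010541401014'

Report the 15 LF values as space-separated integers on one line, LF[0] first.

Char counts: '$':1, '0':5, '1':4, '4':3, '5':2
C (first-col start): C('$')=0, C('0')=1, C('1')=6, C('4')=10, C('5')=13
L[0]='5': occ=0, LF[0]=C('5')+0=13+0=13
L[1]='$': occ=0, LF[1]=C('$')+0=0+0=0
L[2]='0': occ=0, LF[2]=C('0')+0=1+0=1
L[3]='0': occ=1, LF[3]=C('0')+1=1+1=2
L[4]='1': occ=0, LF[4]=C('1')+0=6+0=6
L[5]='0': occ=2, LF[5]=C('0')+2=1+2=3
L[6]='5': occ=1, LF[6]=C('5')+1=13+1=14
L[7]='4': occ=0, LF[7]=C('4')+0=10+0=10
L[8]='1': occ=1, LF[8]=C('1')+1=6+1=7
L[9]='4': occ=1, LF[9]=C('4')+1=10+1=11
L[10]='0': occ=3, LF[10]=C('0')+3=1+3=4
L[11]='1': occ=2, LF[11]=C('1')+2=6+2=8
L[12]='0': occ=4, LF[12]=C('0')+4=1+4=5
L[13]='1': occ=3, LF[13]=C('1')+3=6+3=9
L[14]='4': occ=2, LF[14]=C('4')+2=10+2=12

Answer: 13 0 1 2 6 3 14 10 7 11 4 8 5 9 12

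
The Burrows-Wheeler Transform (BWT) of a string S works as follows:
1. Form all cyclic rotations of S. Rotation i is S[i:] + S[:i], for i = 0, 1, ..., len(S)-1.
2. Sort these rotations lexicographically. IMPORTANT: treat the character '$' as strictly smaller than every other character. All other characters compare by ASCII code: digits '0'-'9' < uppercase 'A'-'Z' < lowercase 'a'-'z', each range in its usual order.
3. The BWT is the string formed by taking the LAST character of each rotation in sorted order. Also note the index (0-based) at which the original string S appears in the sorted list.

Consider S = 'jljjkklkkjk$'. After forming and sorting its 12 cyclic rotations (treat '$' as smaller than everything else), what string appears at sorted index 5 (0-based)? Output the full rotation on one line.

All 12 rotations (rotation i = S[i:]+S[:i]):
  rot[0] = jljjkklkkjk$
  rot[1] = ljjkklkkjk$j
  rot[2] = jjkklkkjk$jl
  rot[3] = jkklkkjk$jlj
  rot[4] = kklkkjk$jljj
  rot[5] = klkkjk$jljjk
  rot[6] = lkkjk$jljjkk
  rot[7] = kkjk$jljjkkl
  rot[8] = kjk$jljjkklk
  rot[9] = jk$jljjkklkk
  rot[10] = k$jljjkklkkj
  rot[11] = $jljjkklkkjk
Sorted (with $ < everything):
  sorted[0] = $jljjkklkkjk
  sorted[1] = jjkklkkjk$jl
  sorted[2] = jk$jljjkklkk
  sorted[3] = jkklkkjk$jlj
  sorted[4] = jljjkklkkjk$
  sorted[5] = k$jljjkklkkj
  sorted[6] = kjk$jljjkklk
  sorted[7] = kkjk$jljjkkl
  sorted[8] = kklkkjk$jljj
  sorted[9] = klkkjk$jljjk
  sorted[10] = ljjkklkkjk$j
  sorted[11] = lkkjk$jljjkk
sorted[5] = k$jljjkklkkj

Answer: k$jljjkklkkj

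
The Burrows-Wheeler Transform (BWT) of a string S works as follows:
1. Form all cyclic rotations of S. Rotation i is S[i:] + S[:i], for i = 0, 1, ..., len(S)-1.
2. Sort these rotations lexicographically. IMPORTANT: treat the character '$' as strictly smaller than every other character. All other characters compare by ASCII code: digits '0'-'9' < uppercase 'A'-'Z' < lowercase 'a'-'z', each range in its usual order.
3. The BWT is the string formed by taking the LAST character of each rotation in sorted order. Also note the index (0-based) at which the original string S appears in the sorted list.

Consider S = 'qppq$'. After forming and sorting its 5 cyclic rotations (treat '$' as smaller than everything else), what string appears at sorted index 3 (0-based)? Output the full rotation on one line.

All 5 rotations (rotation i = S[i:]+S[:i]):
  rot[0] = qppq$
  rot[1] = ppq$q
  rot[2] = pq$qp
  rot[3] = q$qpp
  rot[4] = $qppq
Sorted (with $ < everything):
  sorted[0] = $qppq
  sorted[1] = ppq$q
  sorted[2] = pq$qp
  sorted[3] = q$qpp
  sorted[4] = qppq$
sorted[3] = q$qpp

Answer: q$qpp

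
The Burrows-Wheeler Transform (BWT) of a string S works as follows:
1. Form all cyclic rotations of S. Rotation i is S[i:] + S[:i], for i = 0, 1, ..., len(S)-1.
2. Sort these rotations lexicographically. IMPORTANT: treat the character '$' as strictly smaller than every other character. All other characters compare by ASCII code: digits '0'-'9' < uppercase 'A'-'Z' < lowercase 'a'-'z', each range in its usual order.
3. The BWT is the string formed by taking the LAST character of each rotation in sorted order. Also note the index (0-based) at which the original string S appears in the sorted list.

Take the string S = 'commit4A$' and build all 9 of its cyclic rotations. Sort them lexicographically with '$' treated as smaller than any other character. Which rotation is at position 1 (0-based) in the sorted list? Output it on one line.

All 9 rotations (rotation i = S[i:]+S[:i]):
  rot[0] = commit4A$
  rot[1] = ommit4A$c
  rot[2] = mmit4A$co
  rot[3] = mit4A$com
  rot[4] = it4A$comm
  rot[5] = t4A$commi
  rot[6] = 4A$commit
  rot[7] = A$commit4
  rot[8] = $commit4A
Sorted (with $ < everything):
  sorted[0] = $commit4A
  sorted[1] = 4A$commit
  sorted[2] = A$commit4
  sorted[3] = commit4A$
  sorted[4] = it4A$comm
  sorted[5] = mit4A$com
  sorted[6] = mmit4A$co
  sorted[7] = ommit4A$c
  sorted[8] = t4A$commi
sorted[1] = 4A$commit

Answer: 4A$commit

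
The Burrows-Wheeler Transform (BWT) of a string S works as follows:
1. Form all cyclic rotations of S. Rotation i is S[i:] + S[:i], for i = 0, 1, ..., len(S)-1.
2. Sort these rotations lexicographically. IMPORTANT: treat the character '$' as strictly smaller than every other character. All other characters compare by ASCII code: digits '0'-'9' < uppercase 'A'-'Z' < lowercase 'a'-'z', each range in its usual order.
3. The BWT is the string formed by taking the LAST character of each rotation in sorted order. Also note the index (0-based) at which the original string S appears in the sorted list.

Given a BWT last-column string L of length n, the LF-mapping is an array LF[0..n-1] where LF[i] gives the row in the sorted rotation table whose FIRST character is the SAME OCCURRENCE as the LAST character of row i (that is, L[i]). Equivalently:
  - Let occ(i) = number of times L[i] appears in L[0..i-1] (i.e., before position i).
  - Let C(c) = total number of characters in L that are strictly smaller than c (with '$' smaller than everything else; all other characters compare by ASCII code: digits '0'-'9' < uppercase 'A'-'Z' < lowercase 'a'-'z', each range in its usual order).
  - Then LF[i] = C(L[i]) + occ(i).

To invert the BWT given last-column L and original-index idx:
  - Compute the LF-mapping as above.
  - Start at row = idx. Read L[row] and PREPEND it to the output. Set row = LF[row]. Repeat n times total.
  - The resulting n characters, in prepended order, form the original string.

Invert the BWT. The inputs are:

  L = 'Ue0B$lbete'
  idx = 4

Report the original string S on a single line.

Answer: beetle0BU$

Derivation:
LF mapping: 3 5 1 2 0 8 4 6 9 7
Walk LF starting at row 4, prepending L[row]:
  step 1: row=4, L[4]='$', prepend. Next row=LF[4]=0
  step 2: row=0, L[0]='U', prepend. Next row=LF[0]=3
  step 3: row=3, L[3]='B', prepend. Next row=LF[3]=2
  step 4: row=2, L[2]='0', prepend. Next row=LF[2]=1
  step 5: row=1, L[1]='e', prepend. Next row=LF[1]=5
  step 6: row=5, L[5]='l', prepend. Next row=LF[5]=8
  step 7: row=8, L[8]='t', prepend. Next row=LF[8]=9
  step 8: row=9, L[9]='e', prepend. Next row=LF[9]=7
  step 9: row=7, L[7]='e', prepend. Next row=LF[7]=6
  step 10: row=6, L[6]='b', prepend. Next row=LF[6]=4
Reversed output: beetle0BU$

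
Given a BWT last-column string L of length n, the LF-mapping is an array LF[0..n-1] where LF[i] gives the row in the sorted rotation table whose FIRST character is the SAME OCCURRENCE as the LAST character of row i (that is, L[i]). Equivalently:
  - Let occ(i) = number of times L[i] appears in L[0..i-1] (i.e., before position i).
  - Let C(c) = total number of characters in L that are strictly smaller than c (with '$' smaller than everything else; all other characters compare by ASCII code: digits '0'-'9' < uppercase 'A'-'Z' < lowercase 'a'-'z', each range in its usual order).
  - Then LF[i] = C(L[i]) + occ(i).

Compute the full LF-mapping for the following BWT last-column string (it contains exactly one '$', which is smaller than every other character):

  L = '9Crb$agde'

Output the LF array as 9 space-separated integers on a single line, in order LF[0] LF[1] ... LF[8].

Answer: 1 2 8 4 0 3 7 5 6

Derivation:
Char counts: '$':1, '9':1, 'C':1, 'a':1, 'b':1, 'd':1, 'e':1, 'g':1, 'r':1
C (first-col start): C('$')=0, C('9')=1, C('C')=2, C('a')=3, C('b')=4, C('d')=5, C('e')=6, C('g')=7, C('r')=8
L[0]='9': occ=0, LF[0]=C('9')+0=1+0=1
L[1]='C': occ=0, LF[1]=C('C')+0=2+0=2
L[2]='r': occ=0, LF[2]=C('r')+0=8+0=8
L[3]='b': occ=0, LF[3]=C('b')+0=4+0=4
L[4]='$': occ=0, LF[4]=C('$')+0=0+0=0
L[5]='a': occ=0, LF[5]=C('a')+0=3+0=3
L[6]='g': occ=0, LF[6]=C('g')+0=7+0=7
L[7]='d': occ=0, LF[7]=C('d')+0=5+0=5
L[8]='e': occ=0, LF[8]=C('e')+0=6+0=6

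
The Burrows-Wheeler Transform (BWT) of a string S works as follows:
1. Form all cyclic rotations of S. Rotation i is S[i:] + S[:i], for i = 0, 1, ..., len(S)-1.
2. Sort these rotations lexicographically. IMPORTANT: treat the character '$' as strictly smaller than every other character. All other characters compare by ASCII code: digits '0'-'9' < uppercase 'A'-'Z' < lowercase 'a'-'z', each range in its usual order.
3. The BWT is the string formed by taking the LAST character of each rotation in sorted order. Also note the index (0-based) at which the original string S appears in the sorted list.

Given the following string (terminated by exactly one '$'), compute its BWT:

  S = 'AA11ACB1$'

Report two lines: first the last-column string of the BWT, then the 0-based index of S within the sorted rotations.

All 9 rotations (rotation i = S[i:]+S[:i]):
  rot[0] = AA11ACB1$
  rot[1] = A11ACB1$A
  rot[2] = 11ACB1$AA
  rot[3] = 1ACB1$AA1
  rot[4] = ACB1$AA11
  rot[5] = CB1$AA11A
  rot[6] = B1$AA11AC
  rot[7] = 1$AA11ACB
  rot[8] = $AA11ACB1
Sorted (with $ < everything):
  sorted[0] = $AA11ACB1  (last char: '1')
  sorted[1] = 1$AA11ACB  (last char: 'B')
  sorted[2] = 11ACB1$AA  (last char: 'A')
  sorted[3] = 1ACB1$AA1  (last char: '1')
  sorted[4] = A11ACB1$A  (last char: 'A')
  sorted[5] = AA11ACB1$  (last char: '$')
  sorted[6] = ACB1$AA11  (last char: '1')
  sorted[7] = B1$AA11AC  (last char: 'C')
  sorted[8] = CB1$AA11A  (last char: 'A')
Last column: 1BA1A$1CA
Original string S is at sorted index 5

Answer: 1BA1A$1CA
5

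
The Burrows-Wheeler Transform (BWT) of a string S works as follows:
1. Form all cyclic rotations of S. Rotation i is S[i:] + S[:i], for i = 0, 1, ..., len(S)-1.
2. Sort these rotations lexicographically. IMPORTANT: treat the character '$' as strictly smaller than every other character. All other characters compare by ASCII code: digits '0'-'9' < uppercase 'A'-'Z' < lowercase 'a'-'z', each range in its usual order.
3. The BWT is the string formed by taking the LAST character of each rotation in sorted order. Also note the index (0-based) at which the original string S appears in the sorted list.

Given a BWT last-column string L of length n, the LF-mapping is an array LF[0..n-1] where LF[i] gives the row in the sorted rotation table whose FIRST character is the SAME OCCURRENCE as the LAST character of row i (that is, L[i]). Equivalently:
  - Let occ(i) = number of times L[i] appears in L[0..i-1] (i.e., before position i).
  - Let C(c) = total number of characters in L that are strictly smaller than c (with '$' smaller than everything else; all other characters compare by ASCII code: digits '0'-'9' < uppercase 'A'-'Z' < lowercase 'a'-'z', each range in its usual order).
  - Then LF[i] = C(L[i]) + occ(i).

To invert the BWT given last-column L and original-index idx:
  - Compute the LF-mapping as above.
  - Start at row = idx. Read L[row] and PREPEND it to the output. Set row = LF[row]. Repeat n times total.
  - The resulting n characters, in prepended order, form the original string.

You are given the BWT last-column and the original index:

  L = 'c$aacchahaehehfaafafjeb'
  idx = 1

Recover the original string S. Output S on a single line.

LF mapping: 9 0 1 2 10 11 18 3 19 4 12 20 13 21 15 5 6 16 7 17 22 14 8
Walk LF starting at row 1, prepending L[row]:
  step 1: row=1, L[1]='$', prepend. Next row=LF[1]=0
  step 2: row=0, L[0]='c', prepend. Next row=LF[0]=9
  step 3: row=9, L[9]='a', prepend. Next row=LF[9]=4
  step 4: row=4, L[4]='c', prepend. Next row=LF[4]=10
  step 5: row=10, L[10]='e', prepend. Next row=LF[10]=12
  step 6: row=12, L[12]='e', prepend. Next row=LF[12]=13
  step 7: row=13, L[13]='h', prepend. Next row=LF[13]=21
  step 8: row=21, L[21]='e', prepend. Next row=LF[21]=14
  step 9: row=14, L[14]='f', prepend. Next row=LF[14]=15
  step 10: row=15, L[15]='a', prepend. Next row=LF[15]=5
  step 11: row=5, L[5]='c', prepend. Next row=LF[5]=11
  step 12: row=11, L[11]='h', prepend. Next row=LF[11]=20
  step 13: row=20, L[20]='j', prepend. Next row=LF[20]=22
  step 14: row=22, L[22]='b', prepend. Next row=LF[22]=8
  step 15: row=8, L[8]='h', prepend. Next row=LF[8]=19
  step 16: row=19, L[19]='f', prepend. Next row=LF[19]=17
  step 17: row=17, L[17]='f', prepend. Next row=LF[17]=16
  step 18: row=16, L[16]='a', prepend. Next row=LF[16]=6
  step 19: row=6, L[6]='h', prepend. Next row=LF[6]=18
  step 20: row=18, L[18]='a', prepend. Next row=LF[18]=7
  step 21: row=7, L[7]='a', prepend. Next row=LF[7]=3
  step 22: row=3, L[3]='a', prepend. Next row=LF[3]=2
  step 23: row=2, L[2]='a', prepend. Next row=LF[2]=1
Reversed output: aaaahaffhbjhcafeheecac$

Answer: aaaahaffhbjhcafeheecac$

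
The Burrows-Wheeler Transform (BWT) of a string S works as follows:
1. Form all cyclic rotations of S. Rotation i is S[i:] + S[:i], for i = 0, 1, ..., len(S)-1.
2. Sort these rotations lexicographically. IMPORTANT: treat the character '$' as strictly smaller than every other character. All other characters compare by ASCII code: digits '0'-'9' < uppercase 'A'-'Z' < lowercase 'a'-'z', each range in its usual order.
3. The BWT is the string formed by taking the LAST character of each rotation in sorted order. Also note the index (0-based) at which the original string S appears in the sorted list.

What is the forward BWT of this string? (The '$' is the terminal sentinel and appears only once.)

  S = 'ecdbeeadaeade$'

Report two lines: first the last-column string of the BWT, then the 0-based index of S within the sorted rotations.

Answer: eeeddeacadea$b
12

Derivation:
All 14 rotations (rotation i = S[i:]+S[:i]):
  rot[0] = ecdbeeadaeade$
  rot[1] = cdbeeadaeade$e
  rot[2] = dbeeadaeade$ec
  rot[3] = beeadaeade$ecd
  rot[4] = eeadaeade$ecdb
  rot[5] = eadaeade$ecdbe
  rot[6] = adaeade$ecdbee
  rot[7] = daeade$ecdbeea
  rot[8] = aeade$ecdbeead
  rot[9] = eade$ecdbeeada
  rot[10] = ade$ecdbeeadae
  rot[11] = de$ecdbeeadaea
  rot[12] = e$ecdbeeadaead
  rot[13] = $ecdbeeadaeade
Sorted (with $ < everything):
  sorted[0] = $ecdbeeadaeade  (last char: 'e')
  sorted[1] = adaeade$ecdbee  (last char: 'e')
  sorted[2] = ade$ecdbeeadae  (last char: 'e')
  sorted[3] = aeade$ecdbeead  (last char: 'd')
  sorted[4] = beeadaeade$ecd  (last char: 'd')
  sorted[5] = cdbeeadaeade$e  (last char: 'e')
  sorted[6] = daeade$ecdbeea  (last char: 'a')
  sorted[7] = dbeeadaeade$ec  (last char: 'c')
  sorted[8] = de$ecdbeeadaea  (last char: 'a')
  sorted[9] = e$ecdbeeadaead  (last char: 'd')
  sorted[10] = eadaeade$ecdbe  (last char: 'e')
  sorted[11] = eade$ecdbeeada  (last char: 'a')
  sorted[12] = ecdbeeadaeade$  (last char: '$')
  sorted[13] = eeadaeade$ecdb  (last char: 'b')
Last column: eeeddeacadea$b
Original string S is at sorted index 12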